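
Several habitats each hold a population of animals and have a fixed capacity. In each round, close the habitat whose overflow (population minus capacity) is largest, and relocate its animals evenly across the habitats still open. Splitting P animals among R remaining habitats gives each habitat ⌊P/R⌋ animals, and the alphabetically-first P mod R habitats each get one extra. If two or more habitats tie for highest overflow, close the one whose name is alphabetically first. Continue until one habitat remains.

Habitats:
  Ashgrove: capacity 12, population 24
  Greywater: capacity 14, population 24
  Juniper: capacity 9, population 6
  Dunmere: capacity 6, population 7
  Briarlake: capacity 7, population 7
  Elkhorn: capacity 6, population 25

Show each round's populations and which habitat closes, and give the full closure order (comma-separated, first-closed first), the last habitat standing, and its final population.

Round 1: Ashgrove=24 Briarlake=7 Dunmere=7 Elkhorn=25 Greywater=24 Juniper=6 → close Elkhorn (overflow 19)
  25÷5 = 5 each, +1 to first 0
Round 2: Ashgrove=29 Briarlake=12 Dunmere=12 Greywater=29 Juniper=11 → close Ashgrove (overflow 17)
  29÷4 = 7 each, +1 to first 1
Round 3: Briarlake=20 Dunmere=19 Greywater=36 Juniper=18 → close Greywater (overflow 22)
  36÷3 = 12 each, +1 to first 0
Round 4: Briarlake=32 Dunmere=31 Juniper=30 → close Briarlake (overflow 25)
  32÷2 = 16 each, +1 to first 0
Round 5: Dunmere=47 Juniper=46 → close Dunmere (overflow 41)
  47÷1 = 47 each, +1 to first 0

Closure order: Elkhorn, Ashgrove, Greywater, Briarlake, Dunmere
Last habitat: Juniper with 93 animals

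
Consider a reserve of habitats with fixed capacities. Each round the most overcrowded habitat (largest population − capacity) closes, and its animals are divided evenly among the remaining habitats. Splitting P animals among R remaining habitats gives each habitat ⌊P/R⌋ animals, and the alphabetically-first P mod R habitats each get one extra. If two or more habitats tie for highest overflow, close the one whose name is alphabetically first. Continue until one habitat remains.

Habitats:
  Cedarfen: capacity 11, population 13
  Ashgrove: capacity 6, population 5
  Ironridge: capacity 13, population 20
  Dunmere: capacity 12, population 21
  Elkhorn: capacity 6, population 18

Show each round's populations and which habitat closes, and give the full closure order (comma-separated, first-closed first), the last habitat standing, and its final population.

Round 1: Ashgrove=5 Cedarfen=13 Dunmere=21 Elkhorn=18 Ironridge=20 → close Elkhorn (overflow 12)
  18÷4 = 4 each, +1 to first 2
Round 2: Ashgrove=10 Cedarfen=18 Dunmere=25 Ironridge=24 → close Dunmere (overflow 13)
  25÷3 = 8 each, +1 to first 1
Round 3: Ashgrove=19 Cedarfen=26 Ironridge=32 → close Ironridge (overflow 19)
  32÷2 = 16 each, +1 to first 0
Round 4: Ashgrove=35 Cedarfen=42 → close Cedarfen (overflow 31)
  42÷1 = 42 each, +1 to first 0

Closure order: Elkhorn, Dunmere, Ironridge, Cedarfen
Last habitat: Ashgrove with 77 animals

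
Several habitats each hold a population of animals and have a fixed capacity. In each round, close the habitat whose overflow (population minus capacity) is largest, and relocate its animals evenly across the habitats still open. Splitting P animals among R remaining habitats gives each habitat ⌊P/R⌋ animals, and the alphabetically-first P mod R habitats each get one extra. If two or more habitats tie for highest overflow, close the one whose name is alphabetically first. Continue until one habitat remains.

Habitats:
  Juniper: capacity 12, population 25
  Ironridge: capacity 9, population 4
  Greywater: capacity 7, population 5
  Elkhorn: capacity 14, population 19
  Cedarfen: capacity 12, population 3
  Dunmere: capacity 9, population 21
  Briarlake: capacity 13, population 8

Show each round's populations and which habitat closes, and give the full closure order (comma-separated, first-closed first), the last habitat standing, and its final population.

Closure order: Juniper, Dunmere, Elkhorn, Greywater, Briarlake, Ironridge
Last habitat: Cedarfen with 85 animals

Round 1: Briarlake=8 Cedarfen=3 Dunmere=21 Elkhorn=19 Greywater=5 Ironridge=4 Juniper=25 → close Juniper (overflow 13)
  25÷6 = 4 each, +1 to first 1
Round 2: Briarlake=13 Cedarfen=7 Dunmere=25 Elkhorn=23 Greywater=9 Ironridge=8 → close Dunmere (overflow 16)
  25÷5 = 5 each, +1 to first 0
Round 3: Briarlake=18 Cedarfen=12 Elkhorn=28 Greywater=14 Ironridge=13 → close Elkhorn (overflow 14)
  28÷4 = 7 each, +1 to first 0
Round 4: Briarlake=25 Cedarfen=19 Greywater=21 Ironridge=20 → close Greywater (overflow 14)
  21÷3 = 7 each, +1 to first 0
Round 5: Briarlake=32 Cedarfen=26 Ironridge=27 → close Briarlake (overflow 19)
  32÷2 = 16 each, +1 to first 0
Round 6: Cedarfen=42 Ironridge=43 → close Ironridge (overflow 34)
  43÷1 = 43 each, +1 to first 0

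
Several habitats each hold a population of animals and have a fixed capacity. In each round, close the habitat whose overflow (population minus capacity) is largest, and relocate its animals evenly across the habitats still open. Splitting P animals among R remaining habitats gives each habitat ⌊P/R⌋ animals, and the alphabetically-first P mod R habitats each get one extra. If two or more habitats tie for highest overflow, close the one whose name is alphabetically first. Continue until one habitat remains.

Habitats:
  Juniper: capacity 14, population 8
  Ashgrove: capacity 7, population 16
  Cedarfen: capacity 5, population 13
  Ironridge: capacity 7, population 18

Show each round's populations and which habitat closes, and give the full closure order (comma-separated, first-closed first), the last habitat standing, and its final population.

Round 1: Ashgrove=16 Cedarfen=13 Ironridge=18 Juniper=8 → close Ironridge (overflow 11)
  18÷3 = 6 each, +1 to first 0
Round 2: Ashgrove=22 Cedarfen=19 Juniper=14 → close Ashgrove (overflow 15)
  22÷2 = 11 each, +1 to first 0
Round 3: Cedarfen=30 Juniper=25 → close Cedarfen (overflow 25)
  30÷1 = 30 each, +1 to first 0

Closure order: Ironridge, Ashgrove, Cedarfen
Last habitat: Juniper with 55 animals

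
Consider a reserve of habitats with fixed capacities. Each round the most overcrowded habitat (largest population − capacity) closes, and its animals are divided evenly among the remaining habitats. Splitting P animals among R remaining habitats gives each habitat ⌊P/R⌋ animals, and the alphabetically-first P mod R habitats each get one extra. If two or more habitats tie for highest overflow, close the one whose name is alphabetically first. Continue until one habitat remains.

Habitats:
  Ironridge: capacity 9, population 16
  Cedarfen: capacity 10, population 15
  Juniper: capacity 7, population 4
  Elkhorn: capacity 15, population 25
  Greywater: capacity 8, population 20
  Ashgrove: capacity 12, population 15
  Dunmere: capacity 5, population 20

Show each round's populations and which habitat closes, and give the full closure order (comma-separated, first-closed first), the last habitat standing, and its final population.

Closure order: Dunmere, Greywater, Elkhorn, Cedarfen, Ironridge, Ashgrove
Last habitat: Juniper with 115 animals

Round 1: Ashgrove=15 Cedarfen=15 Dunmere=20 Elkhorn=25 Greywater=20 Ironridge=16 Juniper=4 → close Dunmere (overflow 15)
  20÷6 = 3 each, +1 to first 2
Round 2: Ashgrove=19 Cedarfen=19 Elkhorn=28 Greywater=23 Ironridge=19 Juniper=7 → close Greywater (overflow 15)
  23÷5 = 4 each, +1 to first 3
Round 3: Ashgrove=24 Cedarfen=24 Elkhorn=33 Ironridge=23 Juniper=11 → close Elkhorn (overflow 18)
  33÷4 = 8 each, +1 to first 1
Round 4: Ashgrove=33 Cedarfen=32 Ironridge=31 Juniper=19 → close Cedarfen (overflow 22)
  32÷3 = 10 each, +1 to first 2
Round 5: Ashgrove=44 Ironridge=42 Juniper=29 → close Ironridge (overflow 33)
  42÷2 = 21 each, +1 to first 0
Round 6: Ashgrove=65 Juniper=50 → close Ashgrove (overflow 53)
  65÷1 = 65 each, +1 to first 0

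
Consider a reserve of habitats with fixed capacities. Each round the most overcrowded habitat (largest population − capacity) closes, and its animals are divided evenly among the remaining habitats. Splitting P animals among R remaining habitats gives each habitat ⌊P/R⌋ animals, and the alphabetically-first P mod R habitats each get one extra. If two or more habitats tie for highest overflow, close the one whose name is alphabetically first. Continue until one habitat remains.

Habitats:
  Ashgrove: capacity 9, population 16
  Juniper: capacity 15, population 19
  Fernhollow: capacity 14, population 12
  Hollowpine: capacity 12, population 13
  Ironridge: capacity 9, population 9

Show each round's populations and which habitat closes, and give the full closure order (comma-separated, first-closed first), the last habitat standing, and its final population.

Round 1: Ashgrove=16 Fernhollow=12 Hollowpine=13 Ironridge=9 Juniper=19 → close Ashgrove (overflow 7)
  16÷4 = 4 each, +1 to first 0
Round 2: Fernhollow=16 Hollowpine=17 Ironridge=13 Juniper=23 → close Juniper (overflow 8)
  23÷3 = 7 each, +1 to first 2
Round 3: Fernhollow=24 Hollowpine=25 Ironridge=20 → close Hollowpine (overflow 13)
  25÷2 = 12 each, +1 to first 1
Round 4: Fernhollow=37 Ironridge=32 → close Fernhollow (overflow 23)
  37÷1 = 37 each, +1 to first 0

Closure order: Ashgrove, Juniper, Hollowpine, Fernhollow
Last habitat: Ironridge with 69 animals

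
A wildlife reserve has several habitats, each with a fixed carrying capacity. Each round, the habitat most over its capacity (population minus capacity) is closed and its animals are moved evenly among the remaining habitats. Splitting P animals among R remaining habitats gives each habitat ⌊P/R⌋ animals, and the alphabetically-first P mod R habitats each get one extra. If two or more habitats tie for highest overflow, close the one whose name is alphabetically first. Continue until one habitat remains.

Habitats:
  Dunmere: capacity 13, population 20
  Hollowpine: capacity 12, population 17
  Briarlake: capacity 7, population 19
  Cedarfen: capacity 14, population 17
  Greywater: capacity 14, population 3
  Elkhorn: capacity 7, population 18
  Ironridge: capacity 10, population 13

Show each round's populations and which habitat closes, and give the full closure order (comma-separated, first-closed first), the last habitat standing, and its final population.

Closure order: Briarlake, Elkhorn, Dunmere, Cedarfen, Hollowpine, Ironridge
Last habitat: Greywater with 107 animals

Round 1: Briarlake=19 Cedarfen=17 Dunmere=20 Elkhorn=18 Greywater=3 Hollowpine=17 Ironridge=13 → close Briarlake (overflow 12)
  19÷6 = 3 each, +1 to first 1
Round 2: Cedarfen=21 Dunmere=23 Elkhorn=21 Greywater=6 Hollowpine=20 Ironridge=16 → close Elkhorn (overflow 14)
  21÷5 = 4 each, +1 to first 1
Round 3: Cedarfen=26 Dunmere=27 Greywater=10 Hollowpine=24 Ironridge=20 → close Dunmere (overflow 14)
  27÷4 = 6 each, +1 to first 3
Round 4: Cedarfen=33 Greywater=17 Hollowpine=31 Ironridge=26 → close Cedarfen (overflow 19)
  33÷3 = 11 each, +1 to first 0
Round 5: Greywater=28 Hollowpine=42 Ironridge=37 → close Hollowpine (overflow 30)
  42÷2 = 21 each, +1 to first 0
Round 6: Greywater=49 Ironridge=58 → close Ironridge (overflow 48)
  58÷1 = 58 each, +1 to first 0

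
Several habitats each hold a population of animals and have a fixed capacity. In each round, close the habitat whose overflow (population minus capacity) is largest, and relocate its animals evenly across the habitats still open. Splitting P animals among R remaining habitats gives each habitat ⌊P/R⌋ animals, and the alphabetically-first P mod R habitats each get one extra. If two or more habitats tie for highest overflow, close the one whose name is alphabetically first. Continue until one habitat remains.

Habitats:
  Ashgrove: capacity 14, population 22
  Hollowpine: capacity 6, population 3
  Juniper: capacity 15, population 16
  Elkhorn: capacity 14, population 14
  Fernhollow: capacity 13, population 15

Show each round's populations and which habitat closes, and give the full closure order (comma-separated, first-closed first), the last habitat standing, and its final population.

Closure order: Ashgrove, Fernhollow, Elkhorn, Juniper
Last habitat: Hollowpine with 70 animals

Round 1: Ashgrove=22 Elkhorn=14 Fernhollow=15 Hollowpine=3 Juniper=16 → close Ashgrove (overflow 8)
  22÷4 = 5 each, +1 to first 2
Round 2: Elkhorn=20 Fernhollow=21 Hollowpine=8 Juniper=21 → close Fernhollow (overflow 8)
  21÷3 = 7 each, +1 to first 0
Round 3: Elkhorn=27 Hollowpine=15 Juniper=28 → close Elkhorn (overflow 13)
  27÷2 = 13 each, +1 to first 1
Round 4: Hollowpine=29 Juniper=41 → close Juniper (overflow 26)
  41÷1 = 41 each, +1 to first 0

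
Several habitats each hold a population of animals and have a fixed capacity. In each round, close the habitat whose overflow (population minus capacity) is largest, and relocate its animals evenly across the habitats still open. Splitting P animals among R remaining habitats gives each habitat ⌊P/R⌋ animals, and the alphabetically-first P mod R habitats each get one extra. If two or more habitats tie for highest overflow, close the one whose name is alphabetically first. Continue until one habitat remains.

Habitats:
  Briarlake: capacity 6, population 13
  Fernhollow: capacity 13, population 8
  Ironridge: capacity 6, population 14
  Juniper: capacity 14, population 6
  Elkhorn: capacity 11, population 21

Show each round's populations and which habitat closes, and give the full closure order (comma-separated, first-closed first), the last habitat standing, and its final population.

Closure order: Elkhorn, Briarlake, Ironridge, Fernhollow
Last habitat: Juniper with 62 animals

Round 1: Briarlake=13 Elkhorn=21 Fernhollow=8 Ironridge=14 Juniper=6 → close Elkhorn (overflow 10)
  21÷4 = 5 each, +1 to first 1
Round 2: Briarlake=19 Fernhollow=13 Ironridge=19 Juniper=11 → close Briarlake (overflow 13)
  19÷3 = 6 each, +1 to first 1
Round 3: Fernhollow=20 Ironridge=25 Juniper=17 → close Ironridge (overflow 19)
  25÷2 = 12 each, +1 to first 1
Round 4: Fernhollow=33 Juniper=29 → close Fernhollow (overflow 20)
  33÷1 = 33 each, +1 to first 0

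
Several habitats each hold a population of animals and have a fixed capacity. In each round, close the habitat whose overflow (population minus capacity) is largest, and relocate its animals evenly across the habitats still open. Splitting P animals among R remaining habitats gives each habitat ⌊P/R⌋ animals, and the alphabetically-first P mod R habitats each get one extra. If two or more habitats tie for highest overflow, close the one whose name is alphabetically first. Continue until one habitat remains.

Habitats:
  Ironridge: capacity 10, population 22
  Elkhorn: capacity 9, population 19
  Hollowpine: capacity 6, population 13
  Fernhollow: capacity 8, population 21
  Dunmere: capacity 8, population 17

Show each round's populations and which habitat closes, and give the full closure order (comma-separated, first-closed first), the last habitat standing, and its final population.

Round 1: Dunmere=17 Elkhorn=19 Fernhollow=21 Hollowpine=13 Ironridge=22 → close Fernhollow (overflow 13)
  21÷4 = 5 each, +1 to first 1
Round 2: Dunmere=23 Elkhorn=24 Hollowpine=18 Ironridge=27 → close Ironridge (overflow 17)
  27÷3 = 9 each, +1 to first 0
Round 3: Dunmere=32 Elkhorn=33 Hollowpine=27 → close Dunmere (overflow 24)
  32÷2 = 16 each, +1 to first 0
Round 4: Elkhorn=49 Hollowpine=43 → close Elkhorn (overflow 40)
  49÷1 = 49 each, +1 to first 0

Closure order: Fernhollow, Ironridge, Dunmere, Elkhorn
Last habitat: Hollowpine with 92 animals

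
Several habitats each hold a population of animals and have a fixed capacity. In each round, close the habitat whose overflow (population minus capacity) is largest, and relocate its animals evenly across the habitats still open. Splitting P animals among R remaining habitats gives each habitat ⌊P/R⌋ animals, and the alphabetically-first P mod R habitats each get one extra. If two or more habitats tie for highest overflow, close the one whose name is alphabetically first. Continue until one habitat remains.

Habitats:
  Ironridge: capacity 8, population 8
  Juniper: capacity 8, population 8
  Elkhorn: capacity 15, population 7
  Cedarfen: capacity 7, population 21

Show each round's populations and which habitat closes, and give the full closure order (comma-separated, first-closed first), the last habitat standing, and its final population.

Closure order: Cedarfen, Ironridge, Juniper
Last habitat: Elkhorn with 44 animals

Round 1: Cedarfen=21 Elkhorn=7 Ironridge=8 Juniper=8 → close Cedarfen (overflow 14)
  21÷3 = 7 each, +1 to first 0
Round 2: Elkhorn=14 Ironridge=15 Juniper=15 → close Ironridge (overflow 7)
  15÷2 = 7 each, +1 to first 1
Round 3: Elkhorn=22 Juniper=22 → close Juniper (overflow 14)
  22÷1 = 22 each, +1 to first 0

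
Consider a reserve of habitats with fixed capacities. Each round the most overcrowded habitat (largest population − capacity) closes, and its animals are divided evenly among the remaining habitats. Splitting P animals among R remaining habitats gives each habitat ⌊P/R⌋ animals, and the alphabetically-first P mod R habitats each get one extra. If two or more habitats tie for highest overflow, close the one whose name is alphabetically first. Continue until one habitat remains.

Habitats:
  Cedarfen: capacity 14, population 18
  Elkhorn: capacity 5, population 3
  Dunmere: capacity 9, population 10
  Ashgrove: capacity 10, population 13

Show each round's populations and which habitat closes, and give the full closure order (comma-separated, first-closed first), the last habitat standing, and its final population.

Round 1: Ashgrove=13 Cedarfen=18 Dunmere=10 Elkhorn=3 → close Cedarfen (overflow 4)
  18÷3 = 6 each, +1 to first 0
Round 2: Ashgrove=19 Dunmere=16 Elkhorn=9 → close Ashgrove (overflow 9)
  19÷2 = 9 each, +1 to first 1
Round 3: Dunmere=26 Elkhorn=18 → close Dunmere (overflow 17)
  26÷1 = 26 each, +1 to first 0

Closure order: Cedarfen, Ashgrove, Dunmere
Last habitat: Elkhorn with 44 animals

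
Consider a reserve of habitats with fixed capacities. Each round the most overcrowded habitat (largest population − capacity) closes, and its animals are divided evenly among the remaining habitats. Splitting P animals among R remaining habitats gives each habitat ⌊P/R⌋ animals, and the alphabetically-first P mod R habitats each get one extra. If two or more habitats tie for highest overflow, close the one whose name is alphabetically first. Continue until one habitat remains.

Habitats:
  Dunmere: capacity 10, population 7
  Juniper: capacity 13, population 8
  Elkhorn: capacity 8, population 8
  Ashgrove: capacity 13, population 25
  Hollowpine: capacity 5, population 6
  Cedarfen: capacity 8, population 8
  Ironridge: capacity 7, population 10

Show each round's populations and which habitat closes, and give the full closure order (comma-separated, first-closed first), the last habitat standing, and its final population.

Closure order: Ashgrove, Ironridge, Cedarfen, Hollowpine, Elkhorn, Dunmere
Last habitat: Juniper with 72 animals

Round 1: Ashgrove=25 Cedarfen=8 Dunmere=7 Elkhorn=8 Hollowpine=6 Ironridge=10 Juniper=8 → close Ashgrove (overflow 12)
  25÷6 = 4 each, +1 to first 1
Round 2: Cedarfen=13 Dunmere=11 Elkhorn=12 Hollowpine=10 Ironridge=14 Juniper=12 → close Ironridge (overflow 7)
  14÷5 = 2 each, +1 to first 4
Round 3: Cedarfen=16 Dunmere=14 Elkhorn=15 Hollowpine=13 Juniper=14 → close Cedarfen (overflow 8)
  16÷4 = 4 each, +1 to first 0
Round 4: Dunmere=18 Elkhorn=19 Hollowpine=17 Juniper=18 → close Hollowpine (overflow 12)
  17÷3 = 5 each, +1 to first 2
Round 5: Dunmere=24 Elkhorn=25 Juniper=23 → close Elkhorn (overflow 17)
  25÷2 = 12 each, +1 to first 1
Round 6: Dunmere=37 Juniper=35 → close Dunmere (overflow 27)
  37÷1 = 37 each, +1 to first 0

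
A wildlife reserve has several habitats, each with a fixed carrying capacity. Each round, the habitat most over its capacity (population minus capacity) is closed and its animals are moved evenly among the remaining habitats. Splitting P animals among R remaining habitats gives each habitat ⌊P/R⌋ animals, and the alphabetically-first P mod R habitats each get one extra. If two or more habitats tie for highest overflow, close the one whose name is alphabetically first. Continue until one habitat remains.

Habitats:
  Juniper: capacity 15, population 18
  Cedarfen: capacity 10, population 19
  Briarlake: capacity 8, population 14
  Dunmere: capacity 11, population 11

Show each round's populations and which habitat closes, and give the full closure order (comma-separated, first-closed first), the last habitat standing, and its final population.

Closure order: Cedarfen, Briarlake, Juniper
Last habitat: Dunmere with 62 animals

Round 1: Briarlake=14 Cedarfen=19 Dunmere=11 Juniper=18 → close Cedarfen (overflow 9)
  19÷3 = 6 each, +1 to first 1
Round 2: Briarlake=21 Dunmere=17 Juniper=24 → close Briarlake (overflow 13)
  21÷2 = 10 each, +1 to first 1
Round 3: Dunmere=28 Juniper=34 → close Juniper (overflow 19)
  34÷1 = 34 each, +1 to first 0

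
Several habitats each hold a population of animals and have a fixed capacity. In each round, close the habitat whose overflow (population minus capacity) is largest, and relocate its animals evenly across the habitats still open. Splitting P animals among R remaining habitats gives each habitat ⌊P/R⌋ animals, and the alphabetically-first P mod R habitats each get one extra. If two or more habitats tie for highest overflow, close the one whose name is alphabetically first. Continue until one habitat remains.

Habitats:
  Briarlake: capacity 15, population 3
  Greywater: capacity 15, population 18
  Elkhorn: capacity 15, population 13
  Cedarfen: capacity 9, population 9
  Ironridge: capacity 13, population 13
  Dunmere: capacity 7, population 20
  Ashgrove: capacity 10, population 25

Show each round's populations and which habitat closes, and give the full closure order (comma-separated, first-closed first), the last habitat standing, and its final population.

Round 1: Ashgrove=25 Briarlake=3 Cedarfen=9 Dunmere=20 Elkhorn=13 Greywater=18 Ironridge=13 → close Ashgrove (overflow 15)
  25÷6 = 4 each, +1 to first 1
Round 2: Briarlake=8 Cedarfen=13 Dunmere=24 Elkhorn=17 Greywater=22 Ironridge=17 → close Dunmere (overflow 17)
  24÷5 = 4 each, +1 to first 4
Round 3: Briarlake=13 Cedarfen=18 Elkhorn=22 Greywater=27 Ironridge=21 → close Greywater (overflow 12)
  27÷4 = 6 each, +1 to first 3
Round 4: Briarlake=20 Cedarfen=25 Elkhorn=29 Ironridge=27 → close Cedarfen (overflow 16)
  25÷3 = 8 each, +1 to first 1
Round 5: Briarlake=29 Elkhorn=37 Ironridge=35 → close Elkhorn (overflow 22)
  37÷2 = 18 each, +1 to first 1
Round 6: Briarlake=48 Ironridge=53 → close Ironridge (overflow 40)
  53÷1 = 53 each, +1 to first 0

Closure order: Ashgrove, Dunmere, Greywater, Cedarfen, Elkhorn, Ironridge
Last habitat: Briarlake with 101 animals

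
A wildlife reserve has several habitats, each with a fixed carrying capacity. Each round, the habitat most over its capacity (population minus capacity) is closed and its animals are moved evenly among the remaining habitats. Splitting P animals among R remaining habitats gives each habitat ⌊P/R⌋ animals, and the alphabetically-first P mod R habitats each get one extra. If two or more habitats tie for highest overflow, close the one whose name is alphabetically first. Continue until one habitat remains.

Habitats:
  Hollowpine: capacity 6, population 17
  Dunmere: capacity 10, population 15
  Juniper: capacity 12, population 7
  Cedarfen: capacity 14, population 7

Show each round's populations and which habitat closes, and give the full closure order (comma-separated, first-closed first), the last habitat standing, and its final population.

Round 1: Cedarfen=7 Dunmere=15 Hollowpine=17 Juniper=7 → close Hollowpine (overflow 11)
  17÷3 = 5 each, +1 to first 2
Round 2: Cedarfen=13 Dunmere=21 Juniper=12 → close Dunmere (overflow 11)
  21÷2 = 10 each, +1 to first 1
Round 3: Cedarfen=24 Juniper=22 → close Cedarfen (overflow 10)
  24÷1 = 24 each, +1 to first 0

Closure order: Hollowpine, Dunmere, Cedarfen
Last habitat: Juniper with 46 animals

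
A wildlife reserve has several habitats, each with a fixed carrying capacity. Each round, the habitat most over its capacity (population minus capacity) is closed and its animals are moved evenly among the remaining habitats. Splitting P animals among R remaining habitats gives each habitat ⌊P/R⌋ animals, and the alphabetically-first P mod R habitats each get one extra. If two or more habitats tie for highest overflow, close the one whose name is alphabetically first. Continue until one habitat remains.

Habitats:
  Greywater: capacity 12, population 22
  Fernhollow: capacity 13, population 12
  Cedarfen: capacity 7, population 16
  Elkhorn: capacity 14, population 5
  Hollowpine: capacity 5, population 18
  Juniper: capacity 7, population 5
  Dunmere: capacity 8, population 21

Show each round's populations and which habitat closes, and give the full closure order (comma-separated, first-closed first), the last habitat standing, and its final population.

Closure order: Dunmere, Hollowpine, Cedarfen, Greywater, Fernhollow, Juniper
Last habitat: Elkhorn with 99 animals

Round 1: Cedarfen=16 Dunmere=21 Elkhorn=5 Fernhollow=12 Greywater=22 Hollowpine=18 Juniper=5 → close Dunmere (overflow 13)
  21÷6 = 3 each, +1 to first 3
Round 2: Cedarfen=20 Elkhorn=9 Fernhollow=16 Greywater=25 Hollowpine=21 Juniper=8 → close Hollowpine (overflow 16)
  21÷5 = 4 each, +1 to first 1
Round 3: Cedarfen=25 Elkhorn=13 Fernhollow=20 Greywater=29 Juniper=12 → close Cedarfen (overflow 18)
  25÷4 = 6 each, +1 to first 1
Round 4: Elkhorn=20 Fernhollow=26 Greywater=35 Juniper=18 → close Greywater (overflow 23)
  35÷3 = 11 each, +1 to first 2
Round 5: Elkhorn=32 Fernhollow=38 Juniper=29 → close Fernhollow (overflow 25)
  38÷2 = 19 each, +1 to first 0
Round 6: Elkhorn=51 Juniper=48 → close Juniper (overflow 41)
  48÷1 = 48 each, +1 to first 0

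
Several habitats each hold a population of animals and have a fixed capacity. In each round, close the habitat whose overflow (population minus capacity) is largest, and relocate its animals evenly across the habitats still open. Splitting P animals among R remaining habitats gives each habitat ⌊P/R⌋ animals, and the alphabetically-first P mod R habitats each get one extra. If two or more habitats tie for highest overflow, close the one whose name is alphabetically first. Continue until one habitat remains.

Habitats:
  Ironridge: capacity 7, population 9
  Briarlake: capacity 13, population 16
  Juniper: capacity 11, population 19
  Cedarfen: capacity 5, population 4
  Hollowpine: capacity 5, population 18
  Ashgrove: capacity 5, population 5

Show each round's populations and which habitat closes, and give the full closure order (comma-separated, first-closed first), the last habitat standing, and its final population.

Closure order: Hollowpine, Juniper, Briarlake, Ashgrove, Ironridge
Last habitat: Cedarfen with 71 animals

Round 1: Ashgrove=5 Briarlake=16 Cedarfen=4 Hollowpine=18 Ironridge=9 Juniper=19 → close Hollowpine (overflow 13)
  18÷5 = 3 each, +1 to first 3
Round 2: Ashgrove=9 Briarlake=20 Cedarfen=8 Ironridge=12 Juniper=22 → close Juniper (overflow 11)
  22÷4 = 5 each, +1 to first 2
Round 3: Ashgrove=15 Briarlake=26 Cedarfen=13 Ironridge=17 → close Briarlake (overflow 13)
  26÷3 = 8 each, +1 to first 2
Round 4: Ashgrove=24 Cedarfen=22 Ironridge=25 → close Ashgrove (overflow 19)
  24÷2 = 12 each, +1 to first 0
Round 5: Cedarfen=34 Ironridge=37 → close Ironridge (overflow 30)
  37÷1 = 37 each, +1 to first 0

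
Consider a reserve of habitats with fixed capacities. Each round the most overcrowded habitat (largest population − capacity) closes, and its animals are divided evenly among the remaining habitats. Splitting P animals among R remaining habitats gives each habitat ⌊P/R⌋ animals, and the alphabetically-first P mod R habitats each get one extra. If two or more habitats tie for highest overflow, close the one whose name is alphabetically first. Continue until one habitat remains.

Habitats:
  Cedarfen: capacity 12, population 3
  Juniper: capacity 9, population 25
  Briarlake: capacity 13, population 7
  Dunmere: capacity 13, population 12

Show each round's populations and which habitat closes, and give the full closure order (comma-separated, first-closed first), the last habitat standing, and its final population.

Closure order: Juniper, Dunmere, Briarlake
Last habitat: Cedarfen with 47 animals

Round 1: Briarlake=7 Cedarfen=3 Dunmere=12 Juniper=25 → close Juniper (overflow 16)
  25÷3 = 8 each, +1 to first 1
Round 2: Briarlake=16 Cedarfen=11 Dunmere=20 → close Dunmere (overflow 7)
  20÷2 = 10 each, +1 to first 0
Round 3: Briarlake=26 Cedarfen=21 → close Briarlake (overflow 13)
  26÷1 = 26 each, +1 to first 0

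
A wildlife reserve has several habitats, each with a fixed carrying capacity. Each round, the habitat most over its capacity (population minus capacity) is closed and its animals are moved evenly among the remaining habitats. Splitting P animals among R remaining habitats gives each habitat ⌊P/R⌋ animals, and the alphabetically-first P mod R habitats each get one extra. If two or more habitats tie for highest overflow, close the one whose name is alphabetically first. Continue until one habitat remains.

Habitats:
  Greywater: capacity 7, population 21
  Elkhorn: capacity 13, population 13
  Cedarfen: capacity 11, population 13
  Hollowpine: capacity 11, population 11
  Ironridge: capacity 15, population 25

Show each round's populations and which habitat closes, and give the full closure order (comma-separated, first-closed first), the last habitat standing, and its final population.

Round 1: Cedarfen=13 Elkhorn=13 Greywater=21 Hollowpine=11 Ironridge=25 → close Greywater (overflow 14)
  21÷4 = 5 each, +1 to first 1
Round 2: Cedarfen=19 Elkhorn=18 Hollowpine=16 Ironridge=30 → close Ironridge (overflow 15)
  30÷3 = 10 each, +1 to first 0
Round 3: Cedarfen=29 Elkhorn=28 Hollowpine=26 → close Cedarfen (overflow 18)
  29÷2 = 14 each, +1 to first 1
Round 4: Elkhorn=43 Hollowpine=40 → close Elkhorn (overflow 30)
  43÷1 = 43 each, +1 to first 0

Closure order: Greywater, Ironridge, Cedarfen, Elkhorn
Last habitat: Hollowpine with 83 animals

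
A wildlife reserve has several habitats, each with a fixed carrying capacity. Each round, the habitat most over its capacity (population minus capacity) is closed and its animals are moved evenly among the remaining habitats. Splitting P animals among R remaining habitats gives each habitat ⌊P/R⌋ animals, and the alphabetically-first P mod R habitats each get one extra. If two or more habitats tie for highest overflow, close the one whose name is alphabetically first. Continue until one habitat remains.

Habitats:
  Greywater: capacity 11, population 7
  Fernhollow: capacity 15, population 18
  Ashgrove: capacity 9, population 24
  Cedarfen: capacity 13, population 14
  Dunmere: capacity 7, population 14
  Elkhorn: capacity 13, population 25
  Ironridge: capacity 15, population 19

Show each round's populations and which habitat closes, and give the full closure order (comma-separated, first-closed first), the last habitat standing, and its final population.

Closure order: Ashgrove, Elkhorn, Dunmere, Fernhollow, Ironridge, Cedarfen
Last habitat: Greywater with 121 animals

Round 1: Ashgrove=24 Cedarfen=14 Dunmere=14 Elkhorn=25 Fernhollow=18 Greywater=7 Ironridge=19 → close Ashgrove (overflow 15)
  24÷6 = 4 each, +1 to first 0
Round 2: Cedarfen=18 Dunmere=18 Elkhorn=29 Fernhollow=22 Greywater=11 Ironridge=23 → close Elkhorn (overflow 16)
  29÷5 = 5 each, +1 to first 4
Round 3: Cedarfen=24 Dunmere=24 Fernhollow=28 Greywater=17 Ironridge=28 → close Dunmere (overflow 17)
  24÷4 = 6 each, +1 to first 0
Round 4: Cedarfen=30 Fernhollow=34 Greywater=23 Ironridge=34 → close Fernhollow (overflow 19)
  34÷3 = 11 each, +1 to first 1
Round 5: Cedarfen=42 Greywater=34 Ironridge=45 → close Ironridge (overflow 30)
  45÷2 = 22 each, +1 to first 1
Round 6: Cedarfen=65 Greywater=56 → close Cedarfen (overflow 52)
  65÷1 = 65 each, +1 to first 0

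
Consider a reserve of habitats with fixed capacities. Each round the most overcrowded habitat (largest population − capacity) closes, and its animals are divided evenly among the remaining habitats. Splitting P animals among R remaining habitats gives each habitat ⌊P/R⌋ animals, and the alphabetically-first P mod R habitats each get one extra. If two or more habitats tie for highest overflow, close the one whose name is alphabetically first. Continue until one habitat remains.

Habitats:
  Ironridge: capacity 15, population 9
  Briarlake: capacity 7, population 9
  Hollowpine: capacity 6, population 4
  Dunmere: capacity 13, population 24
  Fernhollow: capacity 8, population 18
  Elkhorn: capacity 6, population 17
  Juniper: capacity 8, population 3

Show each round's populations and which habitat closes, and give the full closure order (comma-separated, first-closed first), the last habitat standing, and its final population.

Closure order: Dunmere, Elkhorn, Fernhollow, Briarlake, Hollowpine, Juniper
Last habitat: Ironridge with 84 animals

Round 1: Briarlake=9 Dunmere=24 Elkhorn=17 Fernhollow=18 Hollowpine=4 Ironridge=9 Juniper=3 → close Dunmere (overflow 11)
  24÷6 = 4 each, +1 to first 0
Round 2: Briarlake=13 Elkhorn=21 Fernhollow=22 Hollowpine=8 Ironridge=13 Juniper=7 → close Elkhorn (overflow 15)
  21÷5 = 4 each, +1 to first 1
Round 3: Briarlake=18 Fernhollow=26 Hollowpine=12 Ironridge=17 Juniper=11 → close Fernhollow (overflow 18)
  26÷4 = 6 each, +1 to first 2
Round 4: Briarlake=25 Hollowpine=19 Ironridge=23 Juniper=17 → close Briarlake (overflow 18)
  25÷3 = 8 each, +1 to first 1
Round 5: Hollowpine=28 Ironridge=31 Juniper=25 → close Hollowpine (overflow 22)
  28÷2 = 14 each, +1 to first 0
Round 6: Ironridge=45 Juniper=39 → close Juniper (overflow 31)
  39÷1 = 39 each, +1 to first 0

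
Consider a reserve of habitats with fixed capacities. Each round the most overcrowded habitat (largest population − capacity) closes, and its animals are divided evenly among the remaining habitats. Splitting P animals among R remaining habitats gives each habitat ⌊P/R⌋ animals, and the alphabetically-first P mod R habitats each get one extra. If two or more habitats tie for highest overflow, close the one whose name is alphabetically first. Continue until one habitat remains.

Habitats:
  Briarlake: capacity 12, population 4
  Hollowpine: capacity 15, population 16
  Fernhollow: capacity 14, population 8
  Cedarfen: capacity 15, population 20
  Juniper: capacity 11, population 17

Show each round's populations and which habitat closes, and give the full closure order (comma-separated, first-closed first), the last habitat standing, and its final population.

Round 1: Briarlake=4 Cedarfen=20 Fernhollow=8 Hollowpine=16 Juniper=17 → close Juniper (overflow 6)
  17÷4 = 4 each, +1 to first 1
Round 2: Briarlake=9 Cedarfen=24 Fernhollow=12 Hollowpine=20 → close Cedarfen (overflow 9)
  24÷3 = 8 each, +1 to first 0
Round 3: Briarlake=17 Fernhollow=20 Hollowpine=28 → close Hollowpine (overflow 13)
  28÷2 = 14 each, +1 to first 0
Round 4: Briarlake=31 Fernhollow=34 → close Fernhollow (overflow 20)
  34÷1 = 34 each, +1 to first 0

Closure order: Juniper, Cedarfen, Hollowpine, Fernhollow
Last habitat: Briarlake with 65 animals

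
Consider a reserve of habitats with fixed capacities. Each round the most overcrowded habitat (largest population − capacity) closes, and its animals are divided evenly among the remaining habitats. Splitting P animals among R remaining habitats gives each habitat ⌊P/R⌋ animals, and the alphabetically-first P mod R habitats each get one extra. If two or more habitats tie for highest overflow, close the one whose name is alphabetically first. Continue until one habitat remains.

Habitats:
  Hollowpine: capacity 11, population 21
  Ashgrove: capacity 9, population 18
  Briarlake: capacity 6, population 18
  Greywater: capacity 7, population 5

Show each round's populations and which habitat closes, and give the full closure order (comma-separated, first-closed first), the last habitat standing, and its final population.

Closure order: Briarlake, Hollowpine, Ashgrove
Last habitat: Greywater with 62 animals

Round 1: Ashgrove=18 Briarlake=18 Greywater=5 Hollowpine=21 → close Briarlake (overflow 12)
  18÷3 = 6 each, +1 to first 0
Round 2: Ashgrove=24 Greywater=11 Hollowpine=27 → close Hollowpine (overflow 16)
  27÷2 = 13 each, +1 to first 1
Round 3: Ashgrove=38 Greywater=24 → close Ashgrove (overflow 29)
  38÷1 = 38 each, +1 to first 0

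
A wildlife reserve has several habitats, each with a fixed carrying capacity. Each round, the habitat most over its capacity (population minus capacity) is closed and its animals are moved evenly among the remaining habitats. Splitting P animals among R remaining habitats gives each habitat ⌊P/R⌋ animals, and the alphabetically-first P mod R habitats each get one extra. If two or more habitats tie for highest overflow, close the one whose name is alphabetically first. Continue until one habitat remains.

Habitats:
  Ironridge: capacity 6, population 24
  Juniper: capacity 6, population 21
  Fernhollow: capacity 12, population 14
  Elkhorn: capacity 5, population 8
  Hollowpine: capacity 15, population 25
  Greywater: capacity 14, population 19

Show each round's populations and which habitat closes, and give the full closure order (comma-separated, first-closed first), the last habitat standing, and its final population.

Closure order: Ironridge, Juniper, Hollowpine, Greywater, Elkhorn
Last habitat: Fernhollow with 111 animals

Round 1: Elkhorn=8 Fernhollow=14 Greywater=19 Hollowpine=25 Ironridge=24 Juniper=21 → close Ironridge (overflow 18)
  24÷5 = 4 each, +1 to first 4
Round 2: Elkhorn=13 Fernhollow=19 Greywater=24 Hollowpine=30 Juniper=25 → close Juniper (overflow 19)
  25÷4 = 6 each, +1 to first 1
Round 3: Elkhorn=20 Fernhollow=25 Greywater=30 Hollowpine=36 → close Hollowpine (overflow 21)
  36÷3 = 12 each, +1 to first 0
Round 4: Elkhorn=32 Fernhollow=37 Greywater=42 → close Greywater (overflow 28)
  42÷2 = 21 each, +1 to first 0
Round 5: Elkhorn=53 Fernhollow=58 → close Elkhorn (overflow 48)
  53÷1 = 53 each, +1 to first 0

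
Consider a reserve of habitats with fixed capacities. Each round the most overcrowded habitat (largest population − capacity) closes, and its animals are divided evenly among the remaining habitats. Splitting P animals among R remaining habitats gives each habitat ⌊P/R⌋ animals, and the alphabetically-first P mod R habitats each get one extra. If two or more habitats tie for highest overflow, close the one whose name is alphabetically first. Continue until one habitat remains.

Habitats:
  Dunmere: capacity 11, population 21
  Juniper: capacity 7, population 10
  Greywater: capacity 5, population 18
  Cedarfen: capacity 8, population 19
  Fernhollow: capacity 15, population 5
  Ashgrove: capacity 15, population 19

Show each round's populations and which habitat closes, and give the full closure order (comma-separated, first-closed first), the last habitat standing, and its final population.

Round 1: Ashgrove=19 Cedarfen=19 Dunmere=21 Fernhollow=5 Greywater=18 Juniper=10 → close Greywater (overflow 13)
  18÷5 = 3 each, +1 to first 3
Round 2: Ashgrove=23 Cedarfen=23 Dunmere=25 Fernhollow=8 Juniper=13 → close Cedarfen (overflow 15)
  23÷4 = 5 each, +1 to first 3
Round 3: Ashgrove=29 Dunmere=31 Fernhollow=14 Juniper=18 → close Dunmere (overflow 20)
  31÷3 = 10 each, +1 to first 1
Round 4: Ashgrove=40 Fernhollow=24 Juniper=28 → close Ashgrove (overflow 25)
  40÷2 = 20 each, +1 to first 0
Round 5: Fernhollow=44 Juniper=48 → close Juniper (overflow 41)
  48÷1 = 48 each, +1 to first 0

Closure order: Greywater, Cedarfen, Dunmere, Ashgrove, Juniper
Last habitat: Fernhollow with 92 animals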